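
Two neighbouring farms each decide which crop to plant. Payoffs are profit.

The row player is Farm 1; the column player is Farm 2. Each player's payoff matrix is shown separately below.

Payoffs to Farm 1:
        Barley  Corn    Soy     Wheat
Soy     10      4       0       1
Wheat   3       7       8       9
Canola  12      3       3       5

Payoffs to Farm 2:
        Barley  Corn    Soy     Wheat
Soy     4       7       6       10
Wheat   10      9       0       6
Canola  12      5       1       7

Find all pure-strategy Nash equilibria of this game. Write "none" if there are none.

Pure NE: (Canola, Barley)

For each strategy profile, look for a profitable unilateral deviation.
(Soy, Barley): Farm 1 can switch to Canola (10 → 12). Not NE.
(Soy, Corn): Farm 1 can switch to Wheat (4 → 7). Not NE.
(Soy, Soy): Farm 1 can switch to Wheat (0 → 8). Not NE.
(Soy, Wheat): Farm 1 can switch to Wheat (1 → 9). Not NE.
(Wheat, Barley): Farm 1 can switch to Soy (3 → 10). Not NE.
(Wheat, Corn): Farm 2 can switch to Barley (9 → 10). Not NE.
(Wheat, Soy): Farm 2 can switch to Barley (0 → 10). Not NE.
(Wheat, Wheat): Farm 2 can switch to Barley (6 → 10). Not NE.
(Canola, Barley): Farm 1 gets 12, best alternative 10; Farm 2 gets 12, best alternative 7. No profitable deviation — NE.
(Canola, Corn): Farm 1 can switch to Soy (3 → 4). Not NE.
(Canola, Soy): Farm 1 can switch to Wheat (3 → 8). Not NE.
(Canola, Wheat): Farm 1 can switch to Wheat (5 → 9). Not NE.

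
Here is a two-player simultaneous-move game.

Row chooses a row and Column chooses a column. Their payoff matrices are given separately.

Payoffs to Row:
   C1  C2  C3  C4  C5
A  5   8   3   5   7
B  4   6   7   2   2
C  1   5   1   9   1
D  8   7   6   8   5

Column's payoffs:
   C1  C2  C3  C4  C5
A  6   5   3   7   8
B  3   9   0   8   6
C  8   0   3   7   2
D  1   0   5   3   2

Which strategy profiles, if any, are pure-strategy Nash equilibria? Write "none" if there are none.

Row against C1: payoffs 5, 4, 1, 8 → best response D.
Row against C2: payoffs 8, 6, 5, 7 → best response A.
Row against C3: payoffs 3, 7, 1, 6 → best response B.
Row against C4: payoffs 5, 2, 9, 8 → best response C.
Row against C5: payoffs 7, 2, 1, 5 → best response A.
Column against A: payoffs 6, 5, 3, 7, 8 → best response C5.
Column against B: payoffs 3, 9, 0, 8, 6 → best response C2.
Column against C: payoffs 8, 0, 3, 7, 2 → best response C1.
Column against D: payoffs 1, 0, 5, 3, 2 → best response C3.
Mutual best responses: (A, C5).

(A, C5)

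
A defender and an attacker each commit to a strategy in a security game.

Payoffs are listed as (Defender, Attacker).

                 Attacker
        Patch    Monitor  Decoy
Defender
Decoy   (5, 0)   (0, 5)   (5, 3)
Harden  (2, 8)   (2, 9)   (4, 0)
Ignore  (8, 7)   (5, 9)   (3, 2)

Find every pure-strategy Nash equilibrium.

Defender against Patch: payoffs 5, 2, 8 → best response Ignore.
Defender against Monitor: payoffs 0, 2, 5 → best response Ignore.
Defender against Decoy: payoffs 5, 4, 3 → best response Decoy.
Attacker against Decoy: payoffs 0, 5, 3 → best response Monitor.
Attacker against Harden: payoffs 8, 9, 0 → best response Monitor.
Attacker against Ignore: payoffs 7, 9, 2 → best response Monitor.
Mutual best responses: (Ignore, Monitor).

(Ignore, Monitor)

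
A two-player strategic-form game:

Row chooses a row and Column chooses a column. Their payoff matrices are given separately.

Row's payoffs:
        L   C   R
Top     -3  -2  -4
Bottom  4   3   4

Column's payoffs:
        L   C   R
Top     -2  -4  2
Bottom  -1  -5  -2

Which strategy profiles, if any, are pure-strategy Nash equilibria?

(Top, L): Row can switch to Bottom (-3 → 4). Not NE.
(Top, C): Row can switch to Bottom (-2 → 3). Not NE.
(Top, R): Row can switch to Bottom (-4 → 4). Not NE.
(Bottom, L): Row gets 4, best alternative -3; Column gets -1, best alternative -2. No profitable deviation — NE.
(Bottom, C): Column can switch to L (-5 → -1). Not NE.
(Bottom, R): Column can switch to L (-2 → -1). Not NE.

(Bottom, L)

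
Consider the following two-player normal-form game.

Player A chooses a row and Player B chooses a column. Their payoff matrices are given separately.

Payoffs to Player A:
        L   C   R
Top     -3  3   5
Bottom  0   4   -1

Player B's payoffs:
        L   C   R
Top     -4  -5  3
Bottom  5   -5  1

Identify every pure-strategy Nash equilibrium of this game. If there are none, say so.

(Top, L): Player A can switch to Bottom (-3 → 0). Not NE.
(Top, C): Player A can switch to Bottom (3 → 4). Not NE.
(Top, R): Player A gets 5, best alternative -1; Player B gets 3, best alternative -4. No profitable deviation — NE.
(Bottom, L): Player A gets 0, best alternative -3; Player B gets 5, best alternative 1. No profitable deviation — NE.
(Bottom, C): Player B can switch to L (-5 → 5). Not NE.
(Bottom, R): Player A can switch to Top (-1 → 5). Not NE.

The pure Nash equilibria are (Top, R) and (Bottom, L).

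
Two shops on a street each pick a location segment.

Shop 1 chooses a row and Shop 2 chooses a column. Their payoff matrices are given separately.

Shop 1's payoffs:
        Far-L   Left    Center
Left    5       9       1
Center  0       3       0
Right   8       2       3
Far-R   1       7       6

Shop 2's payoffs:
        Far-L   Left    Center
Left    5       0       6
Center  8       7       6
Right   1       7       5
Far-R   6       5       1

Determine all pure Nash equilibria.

There is no pure-strategy Nash equilibrium.

Mark each player's best response to every combination of opponents' strategies; a profile where every player is best-responding is a pure Nash equilibrium.
Shop 1 against Far-L: payoffs 5, 0, 8, 1 → best response Right.
Shop 1 against Left: payoffs 9, 3, 2, 7 → best response Left.
Shop 1 against Center: payoffs 1, 0, 3, 6 → best response Far-R.
Shop 2 against Left: payoffs 5, 0, 6 → best response Center.
Shop 2 against Center: payoffs 8, 7, 6 → best response Far-L.
Shop 2 against Right: payoffs 1, 7, 5 → best response Left.
Shop 2 against Far-R: payoffs 6, 5, 1 → best response Far-L.
No profile is a mutual best response for all players.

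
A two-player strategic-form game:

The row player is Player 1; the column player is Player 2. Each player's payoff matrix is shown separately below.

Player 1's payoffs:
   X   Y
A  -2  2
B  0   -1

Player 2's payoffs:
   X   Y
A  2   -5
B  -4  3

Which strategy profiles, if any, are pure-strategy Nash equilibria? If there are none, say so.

(A, X): Player 1 can switch to B (-2 → 0). Not NE.
(A, Y): Player 2 can switch to X (-5 → 2). Not NE.
(B, X): Player 2 can switch to Y (-4 → 3). Not NE.
(B, Y): Player 1 can switch to A (-1 → 2). Not NE.

There is no pure-strategy Nash equilibrium.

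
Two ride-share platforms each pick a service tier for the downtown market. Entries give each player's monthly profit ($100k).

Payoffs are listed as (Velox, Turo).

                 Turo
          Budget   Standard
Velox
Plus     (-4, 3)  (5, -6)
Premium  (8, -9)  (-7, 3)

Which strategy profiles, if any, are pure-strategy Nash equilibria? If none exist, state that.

Velox against Budget: payoffs -4, 8 → best response Premium.
Velox against Standard: payoffs 5, -7 → best response Plus.
Turo against Plus: payoffs 3, -6 → best response Budget.
Turo against Premium: payoffs -9, 3 → best response Standard.
No profile is a mutual best response for all players.

none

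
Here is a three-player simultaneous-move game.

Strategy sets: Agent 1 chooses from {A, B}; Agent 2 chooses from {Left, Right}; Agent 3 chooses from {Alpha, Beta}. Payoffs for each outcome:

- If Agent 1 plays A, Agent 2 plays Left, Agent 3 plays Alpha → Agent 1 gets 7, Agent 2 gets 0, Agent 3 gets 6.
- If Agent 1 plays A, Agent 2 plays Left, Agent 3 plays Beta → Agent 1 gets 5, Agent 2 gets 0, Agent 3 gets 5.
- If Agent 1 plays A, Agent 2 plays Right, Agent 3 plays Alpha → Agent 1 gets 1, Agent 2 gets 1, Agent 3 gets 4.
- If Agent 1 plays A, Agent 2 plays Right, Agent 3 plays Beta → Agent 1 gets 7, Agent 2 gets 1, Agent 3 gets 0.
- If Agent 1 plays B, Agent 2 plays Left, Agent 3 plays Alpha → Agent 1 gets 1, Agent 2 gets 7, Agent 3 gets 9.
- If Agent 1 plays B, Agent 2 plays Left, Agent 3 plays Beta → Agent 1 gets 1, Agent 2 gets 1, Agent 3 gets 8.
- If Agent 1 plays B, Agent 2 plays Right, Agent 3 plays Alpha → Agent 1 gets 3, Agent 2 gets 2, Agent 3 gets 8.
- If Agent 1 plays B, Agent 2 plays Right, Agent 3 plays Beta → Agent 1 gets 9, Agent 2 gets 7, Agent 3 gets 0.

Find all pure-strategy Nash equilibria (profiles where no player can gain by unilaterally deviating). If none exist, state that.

This game has no pure Nash equilibrium.

Check each profile: it is a Nash equilibrium iff no player can strictly gain by switching unilaterally.
(A, Left, Alpha): Agent 2 can switch to Right (0 → 1). Not NE.
(A, Left, Beta): Agent 2 can switch to Right (0 → 1). Not NE.
(A, Right, Alpha): Agent 1 can switch to B (1 → 3). Not NE.
(A, Right, Beta): Agent 1 can switch to B (7 → 9). Not NE.
(B, Left, Alpha): Agent 1 can switch to A (1 → 7). Not NE.
(B, Left, Beta): Agent 1 can switch to A (1 → 5). Not NE.
(The remaining 2 profiles each have a profitable deviation by the same check.)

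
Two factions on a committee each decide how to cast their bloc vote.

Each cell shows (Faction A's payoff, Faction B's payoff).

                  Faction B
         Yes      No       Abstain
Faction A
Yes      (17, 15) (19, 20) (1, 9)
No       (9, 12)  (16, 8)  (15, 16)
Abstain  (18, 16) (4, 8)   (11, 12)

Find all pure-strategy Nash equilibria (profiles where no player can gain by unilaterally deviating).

(Yes, Yes): Faction A can switch to Abstain (17 → 18). Not NE.
(Yes, No): Faction A gets 19, best alternative 16; Faction B gets 20, best alternative 15. No profitable deviation — NE.
(Yes, Abstain): Faction A can switch to No (1 → 15). Not NE.
(No, Yes): Faction A can switch to Yes (9 → 17). Not NE.
(No, No): Faction A can switch to Yes (16 → 19). Not NE.
(No, Abstain): Faction A gets 15, best alternative 11; Faction B gets 16, best alternative 12. No profitable deviation — NE.
(Abstain, Yes): Faction A gets 18, best alternative 17; Faction B gets 16, best alternative 12. No profitable deviation — NE.
(Abstain, No): Faction A can switch to Yes (4 → 19). Not NE.
(Abstain, Abstain): Faction A can switch to No (11 → 15). Not NE.

(Yes, No) and (No, Abstain) and (Abstain, Yes)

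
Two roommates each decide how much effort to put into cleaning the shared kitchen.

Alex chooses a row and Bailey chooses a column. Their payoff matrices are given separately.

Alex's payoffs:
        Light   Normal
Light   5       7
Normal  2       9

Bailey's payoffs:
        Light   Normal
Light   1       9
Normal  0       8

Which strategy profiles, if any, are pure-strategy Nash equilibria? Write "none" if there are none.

(Normal, Normal)

For each player, find the best response to each opponent profile; mutual best responses are the pure NE.
Alex against Light: payoffs 5, 2 → best response Light.
Alex against Normal: payoffs 7, 9 → best response Normal.
Bailey against Light: payoffs 1, 9 → best response Normal.
Bailey against Normal: payoffs 0, 8 → best response Normal.
Mutual best responses: (Normal, Normal).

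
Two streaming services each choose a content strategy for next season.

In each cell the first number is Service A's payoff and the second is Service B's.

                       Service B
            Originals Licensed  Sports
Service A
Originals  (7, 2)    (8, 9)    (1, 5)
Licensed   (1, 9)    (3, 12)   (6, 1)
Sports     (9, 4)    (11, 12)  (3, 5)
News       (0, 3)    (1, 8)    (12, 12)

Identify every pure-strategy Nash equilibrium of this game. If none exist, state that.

For each player, find the best response to each opponent profile; mutual best responses are the pure NE.
Service A against Originals: payoffs 7, 1, 9, 0 → best response Sports.
Service A against Licensed: payoffs 8, 3, 11, 1 → best response Sports.
Service A against Sports: payoffs 1, 6, 3, 12 → best response News.
Service B against Originals: payoffs 2, 9, 5 → best response Licensed.
Service B against Licensed: payoffs 9, 12, 1 → best response Licensed.
Service B against Sports: payoffs 4, 12, 5 → best response Licensed.
Service B against News: payoffs 3, 8, 12 → best response Sports.
Mutual best responses: (Sports, Licensed); (News, Sports).

Pure-strategy Nash equilibria: (Sports, Licensed) and (News, Sports)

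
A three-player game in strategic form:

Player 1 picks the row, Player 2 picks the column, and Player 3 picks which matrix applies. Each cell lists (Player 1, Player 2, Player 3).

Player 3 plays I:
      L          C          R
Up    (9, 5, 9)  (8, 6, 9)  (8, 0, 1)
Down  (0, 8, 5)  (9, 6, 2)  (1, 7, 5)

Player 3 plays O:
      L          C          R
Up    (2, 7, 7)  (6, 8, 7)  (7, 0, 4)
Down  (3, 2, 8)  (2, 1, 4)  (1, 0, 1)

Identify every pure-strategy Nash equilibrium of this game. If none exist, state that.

Player 1 against (L, I): payoffs 9, 0 → best response Up.
Player 1 against (L, O): payoffs 2, 3 → best response Down.
Player 1 against (C, I): payoffs 8, 9 → best response Down.
Player 1 against (C, O): payoffs 6, 2 → best response Up.
Player 1 against (R, I): payoffs 8, 1 → best response Up.
Player 1 against (R, O): payoffs 7, 1 → best response Up.
Player 2 against (Up, I): payoffs 5, 6, 0 → best response C.
Player 2 against (Up, O): payoffs 7, 8, 0 → best response C.
Player 2 against (Down, I): payoffs 8, 6, 7 → best response L.
Player 2 against (Down, O): payoffs 2, 1, 0 → best response L.
Player 3 against (Up, L): payoffs 9, 7 → best response I.
Player 3 against (Up, C): payoffs 9, 7 → best response I.
Player 3 against (Up, R): payoffs 1, 4 → best response O.
Player 3 against (Down, L): payoffs 5, 8 → best response O.
Player 3 against (Down, C): payoffs 2, 4 → best response O.
Player 3 against (Down, R): payoffs 5, 1 → best response I.
Mutual best responses: (Down, L, O).

Pure NE: (Down, L, O)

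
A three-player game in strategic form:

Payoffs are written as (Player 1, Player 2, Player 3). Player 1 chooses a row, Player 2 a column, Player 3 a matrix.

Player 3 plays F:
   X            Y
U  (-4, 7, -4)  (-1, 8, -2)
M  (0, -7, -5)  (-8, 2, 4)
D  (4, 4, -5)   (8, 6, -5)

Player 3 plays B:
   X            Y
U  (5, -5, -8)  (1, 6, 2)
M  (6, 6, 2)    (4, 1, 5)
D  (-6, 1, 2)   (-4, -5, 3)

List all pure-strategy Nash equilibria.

(U, X, F): Player 1 can switch to M (-4 → 0). Not NE.
(U, X, B): Player 1 can switch to M (5 → 6). Not NE.
(U, Y, F): Player 1 can switch to D (-1 → 8). Not NE.
(U, Y, B): Player 1 can switch to M (1 → 4). Not NE.
(M, X, F): Player 1 can switch to D (0 → 4). Not NE.
(M, X, B): Player 1 gets 6, best alternative 5; Player 2 gets 6, best alternative 1; Player 3 gets 2, best alternative -5. No profitable deviation — NE.
(M, Y, F): Player 1 can switch to U (-8 → -1). Not NE.
(M, Y, B): Player 2 can switch to X (1 → 6). Not NE.
(D, X, F): Player 2 can switch to Y (4 → 6). Not NE.
(D, X, B): Player 1 can switch to U (-6 → 5). Not NE.
(D, Y, F): Player 3 can switch to B (-5 → 3). Not NE.
(D, Y, B): Player 1 can switch to U (-4 → 1). Not NE.

The unique pure-strategy Nash equilibrium is (M, X, B).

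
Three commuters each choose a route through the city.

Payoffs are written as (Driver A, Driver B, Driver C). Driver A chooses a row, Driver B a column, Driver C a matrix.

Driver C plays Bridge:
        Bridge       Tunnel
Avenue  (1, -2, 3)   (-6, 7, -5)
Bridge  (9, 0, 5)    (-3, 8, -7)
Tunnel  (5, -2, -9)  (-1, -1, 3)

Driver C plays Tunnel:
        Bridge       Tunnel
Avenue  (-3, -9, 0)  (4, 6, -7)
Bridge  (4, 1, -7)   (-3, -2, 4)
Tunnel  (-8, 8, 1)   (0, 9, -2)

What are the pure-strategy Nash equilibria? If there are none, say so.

Driver A against (Bridge, Bridge): payoffs 1, 9, 5 → best response Bridge.
Driver A against (Bridge, Tunnel): payoffs -3, 4, -8 → best response Bridge.
Driver A against (Tunnel, Bridge): payoffs -6, -3, -1 → best response Tunnel.
Driver A against (Tunnel, Tunnel): payoffs 4, -3, 0 → best response Avenue.
Driver B against (Avenue, Bridge): payoffs -2, 7 → best response Tunnel.
Driver B against (Avenue, Tunnel): payoffs -9, 6 → best response Tunnel.
Driver B against (Bridge, Bridge): payoffs 0, 8 → best response Tunnel.
Driver B against (Bridge, Tunnel): payoffs 1, -2 → best response Bridge.
Driver B against (Tunnel, Bridge): payoffs -2, -1 → best response Tunnel.
Driver B against (Tunnel, Tunnel): payoffs 8, 9 → best response Tunnel.
Driver C against (Avenue, Bridge): payoffs 3, 0 → best response Bridge.
Driver C against (Avenue, Tunnel): payoffs -5, -7 → best response Bridge.
Driver C against (Bridge, Bridge): payoffs 5, -7 → best response Bridge.
Driver C against (Bridge, Tunnel): payoffs -7, 4 → best response Tunnel.
Driver C against (Tunnel, Bridge): payoffs -9, 1 → best response Tunnel.
Driver C against (Tunnel, Tunnel): payoffs 3, -2 → best response Bridge.
Mutual best responses: (Tunnel, Tunnel, Bridge).

The unique pure-strategy Nash equilibrium is (Tunnel, Tunnel, Bridge).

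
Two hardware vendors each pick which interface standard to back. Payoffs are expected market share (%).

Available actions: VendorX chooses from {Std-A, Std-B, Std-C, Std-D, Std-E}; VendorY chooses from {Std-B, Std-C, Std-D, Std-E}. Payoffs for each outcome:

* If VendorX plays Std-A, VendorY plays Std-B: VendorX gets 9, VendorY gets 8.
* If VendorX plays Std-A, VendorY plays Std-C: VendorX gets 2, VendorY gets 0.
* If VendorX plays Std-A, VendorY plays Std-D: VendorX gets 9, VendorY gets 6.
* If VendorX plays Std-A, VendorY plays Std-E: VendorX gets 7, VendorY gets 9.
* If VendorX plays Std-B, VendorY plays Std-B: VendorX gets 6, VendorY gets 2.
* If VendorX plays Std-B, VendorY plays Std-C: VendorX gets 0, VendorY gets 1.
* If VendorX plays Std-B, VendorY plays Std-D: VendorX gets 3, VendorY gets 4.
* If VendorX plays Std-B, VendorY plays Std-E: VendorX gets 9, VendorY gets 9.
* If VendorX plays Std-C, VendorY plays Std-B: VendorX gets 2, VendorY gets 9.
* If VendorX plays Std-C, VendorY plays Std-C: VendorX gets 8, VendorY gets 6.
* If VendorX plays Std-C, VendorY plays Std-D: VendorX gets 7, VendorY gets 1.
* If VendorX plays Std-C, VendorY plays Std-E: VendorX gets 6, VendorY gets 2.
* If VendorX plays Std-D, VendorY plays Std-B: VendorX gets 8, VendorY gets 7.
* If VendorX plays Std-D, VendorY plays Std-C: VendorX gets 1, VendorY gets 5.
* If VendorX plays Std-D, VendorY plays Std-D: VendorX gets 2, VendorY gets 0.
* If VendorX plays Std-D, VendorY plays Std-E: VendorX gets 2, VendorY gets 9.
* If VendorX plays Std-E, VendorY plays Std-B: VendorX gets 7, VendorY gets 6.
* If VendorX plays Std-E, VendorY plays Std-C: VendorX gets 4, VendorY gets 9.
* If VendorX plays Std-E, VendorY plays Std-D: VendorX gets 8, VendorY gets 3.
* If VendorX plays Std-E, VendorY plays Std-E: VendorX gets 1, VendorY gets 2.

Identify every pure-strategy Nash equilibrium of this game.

For each player, find the best response to each opponent profile; mutual best responses are the pure NE.
VendorX against Std-B: payoffs 9, 6, 2, 8, 7 → best response Std-A.
VendorX against Std-C: payoffs 2, 0, 8, 1, 4 → best response Std-C.
VendorX against Std-D: payoffs 9, 3, 7, 2, 8 → best response Std-A.
VendorX against Std-E: payoffs 7, 9, 6, 2, 1 → best response Std-B.
VendorY against Std-A: payoffs 8, 0, 6, 9 → best response Std-E.
VendorY against Std-B: payoffs 2, 1, 4, 9 → best response Std-E.
VendorY against Std-C: payoffs 9, 6, 1, 2 → best response Std-B.
VendorY against Std-D: payoffs 7, 5, 0, 9 → best response Std-E.
VendorY against Std-E: payoffs 6, 9, 3, 2 → best response Std-C.
Mutual best responses: (Std-B, Std-E).

Pure NE: (Std-B, Std-E)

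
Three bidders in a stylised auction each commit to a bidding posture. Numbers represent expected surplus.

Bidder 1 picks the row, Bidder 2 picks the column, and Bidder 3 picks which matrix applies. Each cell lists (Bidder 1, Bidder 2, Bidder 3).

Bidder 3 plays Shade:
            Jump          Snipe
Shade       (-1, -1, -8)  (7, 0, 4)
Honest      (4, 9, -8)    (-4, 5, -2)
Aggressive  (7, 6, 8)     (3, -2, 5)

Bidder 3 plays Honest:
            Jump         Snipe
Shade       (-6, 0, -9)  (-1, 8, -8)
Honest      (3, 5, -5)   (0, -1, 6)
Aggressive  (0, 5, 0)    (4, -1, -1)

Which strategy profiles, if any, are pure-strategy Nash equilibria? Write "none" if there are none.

Check each profile: it is a Nash equilibrium iff no player can strictly gain by switching unilaterally.
(Shade, Jump, Shade): Bidder 1 can switch to Honest (-1 → 4). Not NE.
(Shade, Jump, Honest): Bidder 1 can switch to Honest (-6 → 3). Not NE.
(Shade, Snipe, Shade): Bidder 1 gets 7, best alternative 3; Bidder 2 gets 0, best alternative -1; Bidder 3 gets 4, best alternative -8. No profitable deviation — NE.
(Shade, Snipe, Honest): Bidder 1 can switch to Honest (-1 → 0). Not NE.
(Honest, Jump, Shade): Bidder 1 can switch to Aggressive (4 → 7). Not NE.
(Honest, Jump, Honest): Bidder 1 gets 3, best alternative 0; Bidder 2 gets 5, best alternative -1; Bidder 3 gets -5, best alternative -8. No profitable deviation — NE.
(Honest, Snipe, Shade): Bidder 1 can switch to Shade (-4 → 7). Not NE.
(Honest, Snipe, Honest): Bidder 1 can switch to Aggressive (0 → 4). Not NE.
(Aggressive, Jump, Shade): Bidder 1 gets 7, best alternative 4; Bidder 2 gets 6, best alternative -2; Bidder 3 gets 8, best alternative 0. No profitable deviation — NE.
(Aggressive, Jump, Honest): Bidder 1 can switch to Honest (0 → 3). Not NE.
(Aggressive, Snipe, Shade): Bidder 1 can switch to Shade (3 → 7). Not NE.
(Aggressive, Snipe, Honest): Bidder 2 can switch to Jump (-1 → 5). Not NE.

Pure-strategy Nash equilibria: (Shade, Snipe, Shade) and (Honest, Jump, Honest) and (Aggressive, Jump, Shade)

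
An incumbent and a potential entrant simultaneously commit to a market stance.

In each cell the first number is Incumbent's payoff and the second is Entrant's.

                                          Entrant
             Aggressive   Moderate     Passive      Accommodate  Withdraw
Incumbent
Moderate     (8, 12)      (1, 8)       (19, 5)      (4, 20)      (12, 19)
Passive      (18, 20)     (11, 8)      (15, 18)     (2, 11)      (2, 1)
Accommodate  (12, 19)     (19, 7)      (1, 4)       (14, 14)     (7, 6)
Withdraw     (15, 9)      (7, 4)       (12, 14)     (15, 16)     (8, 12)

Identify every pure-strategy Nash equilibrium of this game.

(Moderate, Aggressive): Incumbent can switch to Passive (8 → 18). Not NE.
(Moderate, Moderate): Incumbent can switch to Passive (1 → 11). Not NE.
(Moderate, Passive): Entrant can switch to Aggressive (5 → 12). Not NE.
(Moderate, Accommodate): Incumbent can switch to Accommodate (4 → 14). Not NE.
(Moderate, Withdraw): Entrant can switch to Accommodate (19 → 20). Not NE.
(Passive, Aggressive): Incumbent gets 18, best alternative 15; Entrant gets 20, best alternative 18. No profitable deviation — NE.
(Passive, Moderate): Incumbent can switch to Accommodate (11 → 19). Not NE.
(Passive, Passive): Incumbent can switch to Moderate (15 → 19). Not NE.
(Passive, Accommodate): Incumbent can switch to Moderate (2 → 4). Not NE.
(Passive, Withdraw): Incumbent can switch to Moderate (2 → 12). Not NE.
(Accommodate, Aggressive): Incumbent can switch to Passive (12 → 18). Not NE.
(Withdraw, Accommodate): Incumbent gets 15, best alternative 14; Entrant gets 16, best alternative 14. No profitable deviation — NE.
(The remaining 8 profiles each have a profitable deviation by the same check.)

The pure Nash equilibria are (Passive, Aggressive); (Withdraw, Accommodate).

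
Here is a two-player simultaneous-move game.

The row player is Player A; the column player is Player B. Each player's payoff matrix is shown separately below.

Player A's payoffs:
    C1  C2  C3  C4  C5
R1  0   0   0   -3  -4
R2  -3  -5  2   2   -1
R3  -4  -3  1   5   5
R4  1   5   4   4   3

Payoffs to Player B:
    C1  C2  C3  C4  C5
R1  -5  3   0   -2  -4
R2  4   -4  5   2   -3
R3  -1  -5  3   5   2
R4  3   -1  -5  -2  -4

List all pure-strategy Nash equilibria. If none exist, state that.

For each strategy profile, look for a profitable unilateral deviation.
(R1, C1): Player A can switch to R4 (0 → 1). Not NE.
(R1, C2): Player A can switch to R4 (0 → 5). Not NE.
(R1, C3): Player A can switch to R2 (0 → 2). Not NE.
(R1, C4): Player A can switch to R2 (-3 → 2). Not NE.
(R1, C5): Player A can switch to R2 (-4 → -1). Not NE.
(R2, C1): Player A can switch to R1 (-3 → 0). Not NE.
(R2, C2): Player A can switch to R1 (-5 → 0). Not NE.
(R2, C3): Player A can switch to R4 (2 → 4). Not NE.
(R3, C4): Player A gets 5, best alternative 4; Player B gets 5, best alternative 3. No profitable deviation — NE.
(R4, C1): Player A gets 1, best alternative 0; Player B gets 3, best alternative -1. No profitable deviation — NE.
(The remaining 10 profiles each have a profitable deviation by the same check.)

(R3, C4) and (R4, C1)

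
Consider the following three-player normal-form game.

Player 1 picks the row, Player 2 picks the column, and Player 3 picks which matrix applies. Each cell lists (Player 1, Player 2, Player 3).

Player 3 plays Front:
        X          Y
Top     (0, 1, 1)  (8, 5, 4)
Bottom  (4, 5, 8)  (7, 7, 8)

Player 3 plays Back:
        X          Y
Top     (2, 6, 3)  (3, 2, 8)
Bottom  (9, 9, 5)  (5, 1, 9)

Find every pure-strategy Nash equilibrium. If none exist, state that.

There is no pure-strategy Nash equilibrium.

Check each profile: it is a Nash equilibrium iff no player can strictly gain by switching unilaterally.
(Top, X, Front): Player 1 can switch to Bottom (0 → 4). Not NE.
(Top, X, Back): Player 1 can switch to Bottom (2 → 9). Not NE.
(Top, Y, Front): Player 3 can switch to Back (4 → 8). Not NE.
(Top, Y, Back): Player 1 can switch to Bottom (3 → 5). Not NE.
(Bottom, X, Front): Player 2 can switch to Y (5 → 7). Not NE.
(Bottom, X, Back): Player 3 can switch to Front (5 → 8). Not NE.
(Bottom, Y, Front): Player 1 can switch to Top (7 → 8). Not NE.
(Bottom, Y, Back): Player 2 can switch to X (1 → 9). Not NE.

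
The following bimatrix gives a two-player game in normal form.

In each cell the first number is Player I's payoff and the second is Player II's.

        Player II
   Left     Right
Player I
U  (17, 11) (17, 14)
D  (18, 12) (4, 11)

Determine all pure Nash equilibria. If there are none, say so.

For each strategy profile, look for a profitable unilateral deviation.
(U, Left): Player I can switch to D (17 → 18). Not NE.
(U, Right): Player I gets 17, best alternative 4; Player II gets 14, best alternative 11. No profitable deviation — NE.
(D, Left): Player I gets 18, best alternative 17; Player II gets 12, best alternative 11. No profitable deviation — NE.
(D, Right): Player I can switch to U (4 → 17). Not NE.

The pure Nash equilibria are (U, Right) and (D, Left).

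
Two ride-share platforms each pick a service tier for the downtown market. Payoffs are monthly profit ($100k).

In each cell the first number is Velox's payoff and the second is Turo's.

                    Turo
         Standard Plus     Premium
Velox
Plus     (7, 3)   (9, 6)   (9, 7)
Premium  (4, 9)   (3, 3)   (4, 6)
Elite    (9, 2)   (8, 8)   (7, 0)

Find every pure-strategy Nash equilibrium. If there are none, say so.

The unique pure-strategy Nash equilibrium is (Plus, Premium).

Check each profile: it is a Nash equilibrium iff no player can strictly gain by switching unilaterally.
(Plus, Standard): Velox can switch to Elite (7 → 9). Not NE.
(Plus, Plus): Turo can switch to Premium (6 → 7). Not NE.
(Plus, Premium): Velox gets 9, best alternative 7; Turo gets 7, best alternative 6. No profitable deviation — NE.
(Premium, Standard): Velox can switch to Plus (4 → 7). Not NE.
(Premium, Plus): Velox can switch to Plus (3 → 9). Not NE.
(Premium, Premium): Velox can switch to Plus (4 → 9). Not NE.
(Elite, Standard): Turo can switch to Plus (2 → 8). Not NE.
(Elite, Plus): Velox can switch to Plus (8 → 9). Not NE.
(Elite, Premium): Velox can switch to Plus (7 → 9). Not NE.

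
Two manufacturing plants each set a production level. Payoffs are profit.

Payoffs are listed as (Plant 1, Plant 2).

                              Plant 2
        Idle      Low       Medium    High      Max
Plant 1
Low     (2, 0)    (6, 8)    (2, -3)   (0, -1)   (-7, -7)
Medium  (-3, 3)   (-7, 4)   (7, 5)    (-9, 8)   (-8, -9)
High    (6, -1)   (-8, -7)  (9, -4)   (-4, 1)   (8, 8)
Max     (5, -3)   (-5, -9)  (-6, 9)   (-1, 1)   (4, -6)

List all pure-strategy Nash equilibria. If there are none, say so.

Check each profile: it is a Nash equilibrium iff no player can strictly gain by switching unilaterally.
(Low, Idle): Plant 1 can switch to High (2 → 6). Not NE.
(Low, Low): Plant 1 gets 6, best alternative -5; Plant 2 gets 8, best alternative 0. No profitable deviation — NE.
(Low, Medium): Plant 1 can switch to Medium (2 → 7). Not NE.
(Low, High): Plant 2 can switch to Idle (-1 → 0). Not NE.
(Low, Max): Plant 1 can switch to High (-7 → 8). Not NE.
(Medium, Idle): Plant 1 can switch to Low (-3 → 2). Not NE.
(Medium, Low): Plant 1 can switch to Low (-7 → 6). Not NE.
(Medium, Medium): Plant 1 can switch to High (7 → 9). Not NE.
(Medium, High): Plant 1 can switch to Low (-9 → 0). Not NE.
(High, Max): Plant 1 gets 8, best alternative 4; Plant 2 gets 8, best alternative 1. No profitable deviation — NE.
(The remaining 10 profiles each have a profitable deviation by the same check.)

Pure-strategy Nash equilibria: (Low, Low) and (High, Max)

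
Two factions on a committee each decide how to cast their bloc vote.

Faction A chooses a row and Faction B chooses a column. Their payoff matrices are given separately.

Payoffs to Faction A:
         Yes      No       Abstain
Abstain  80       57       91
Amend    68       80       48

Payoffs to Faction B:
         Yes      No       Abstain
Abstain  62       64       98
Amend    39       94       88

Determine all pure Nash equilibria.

Faction A against Yes: payoffs 80, 68 → best response Abstain.
Faction A against No: payoffs 57, 80 → best response Amend.
Faction A against Abstain: payoffs 91, 48 → best response Abstain.
Faction B against Abstain: payoffs 62, 64, 98 → best response Abstain.
Faction B against Amend: payoffs 39, 94, 88 → best response No.
Mutual best responses: (Abstain, Abstain); (Amend, No).

Pure-strategy Nash equilibria: (Abstain, Abstain), (Amend, No)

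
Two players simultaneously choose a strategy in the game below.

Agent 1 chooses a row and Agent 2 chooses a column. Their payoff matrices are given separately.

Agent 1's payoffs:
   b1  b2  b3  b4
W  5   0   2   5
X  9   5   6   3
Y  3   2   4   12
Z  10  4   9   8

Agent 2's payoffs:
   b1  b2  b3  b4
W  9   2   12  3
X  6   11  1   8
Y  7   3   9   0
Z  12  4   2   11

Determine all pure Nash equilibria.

Mark each player's best response to every combination of opponents' strategies; a profile where every player is best-responding is a pure Nash equilibrium.
Agent 1 against b1: payoffs 5, 9, 3, 10 → best response Z.
Agent 1 against b2: payoffs 0, 5, 2, 4 → best response X.
Agent 1 against b3: payoffs 2, 6, 4, 9 → best response Z.
Agent 1 against b4: payoffs 5, 3, 12, 8 → best response Y.
Agent 2 against W: payoffs 9, 2, 12, 3 → best response b3.
Agent 2 against X: payoffs 6, 11, 1, 8 → best response b2.
Agent 2 against Y: payoffs 7, 3, 9, 0 → best response b3.
Agent 2 against Z: payoffs 12, 4, 2, 11 → best response b1.
Mutual best responses: (X, b2); (Z, b1).

Pure-strategy Nash equilibria: (X, b2), (Z, b1)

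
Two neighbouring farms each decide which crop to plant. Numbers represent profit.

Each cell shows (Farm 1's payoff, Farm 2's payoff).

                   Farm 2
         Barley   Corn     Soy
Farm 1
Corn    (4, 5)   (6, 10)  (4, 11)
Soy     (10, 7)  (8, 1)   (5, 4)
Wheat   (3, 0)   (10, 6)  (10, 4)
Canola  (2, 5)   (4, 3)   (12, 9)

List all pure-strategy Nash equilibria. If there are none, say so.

(Soy, Barley) and (Wheat, Corn) and (Canola, Soy)

Farm 1 against Barley: payoffs 4, 10, 3, 2 → best response Soy.
Farm 1 against Corn: payoffs 6, 8, 10, 4 → best response Wheat.
Farm 1 against Soy: payoffs 4, 5, 10, 12 → best response Canola.
Farm 2 against Corn: payoffs 5, 10, 11 → best response Soy.
Farm 2 against Soy: payoffs 7, 1, 4 → best response Barley.
Farm 2 against Wheat: payoffs 0, 6, 4 → best response Corn.
Farm 2 against Canola: payoffs 5, 3, 9 → best response Soy.
Mutual best responses: (Soy, Barley); (Wheat, Corn); (Canola, Soy).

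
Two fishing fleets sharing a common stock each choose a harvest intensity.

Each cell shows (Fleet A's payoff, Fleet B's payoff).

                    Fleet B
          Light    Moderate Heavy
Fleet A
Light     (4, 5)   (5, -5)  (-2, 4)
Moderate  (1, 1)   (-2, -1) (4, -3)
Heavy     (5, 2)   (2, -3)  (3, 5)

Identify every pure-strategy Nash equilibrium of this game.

none

For each strategy profile, look for a profitable unilateral deviation.
(Light, Light): Fleet A can switch to Heavy (4 → 5). Not NE.
(Light, Moderate): Fleet B can switch to Light (-5 → 5). Not NE.
(Light, Heavy): Fleet A can switch to Moderate (-2 → 4). Not NE.
(Moderate, Light): Fleet A can switch to Light (1 → 4). Not NE.
(Moderate, Moderate): Fleet A can switch to Light (-2 → 5). Not NE.
(Moderate, Heavy): Fleet B can switch to Light (-3 → 1). Not NE.
(Heavy, Light): Fleet B can switch to Heavy (2 → 5). Not NE.
(Heavy, Moderate): Fleet A can switch to Light (2 → 5). Not NE.
(Heavy, Heavy): Fleet A can switch to Moderate (3 → 4). Not NE.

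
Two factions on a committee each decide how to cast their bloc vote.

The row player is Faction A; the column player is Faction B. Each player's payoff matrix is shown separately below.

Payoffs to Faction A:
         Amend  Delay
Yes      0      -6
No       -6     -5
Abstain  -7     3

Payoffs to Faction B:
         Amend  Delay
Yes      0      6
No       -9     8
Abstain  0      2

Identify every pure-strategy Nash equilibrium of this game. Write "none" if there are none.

The unique pure-strategy Nash equilibrium is (Abstain, Delay).

For each strategy profile, look for a profitable unilateral deviation.
(Yes, Amend): Faction B can switch to Delay (0 → 6). Not NE.
(Yes, Delay): Faction A can switch to No (-6 → -5). Not NE.
(No, Amend): Faction A can switch to Yes (-6 → 0). Not NE.
(No, Delay): Faction A can switch to Abstain (-5 → 3). Not NE.
(Abstain, Amend): Faction A can switch to Yes (-7 → 0). Not NE.
(Abstain, Delay): Faction A gets 3, best alternative -5; Faction B gets 2, best alternative 0. No profitable deviation — NE.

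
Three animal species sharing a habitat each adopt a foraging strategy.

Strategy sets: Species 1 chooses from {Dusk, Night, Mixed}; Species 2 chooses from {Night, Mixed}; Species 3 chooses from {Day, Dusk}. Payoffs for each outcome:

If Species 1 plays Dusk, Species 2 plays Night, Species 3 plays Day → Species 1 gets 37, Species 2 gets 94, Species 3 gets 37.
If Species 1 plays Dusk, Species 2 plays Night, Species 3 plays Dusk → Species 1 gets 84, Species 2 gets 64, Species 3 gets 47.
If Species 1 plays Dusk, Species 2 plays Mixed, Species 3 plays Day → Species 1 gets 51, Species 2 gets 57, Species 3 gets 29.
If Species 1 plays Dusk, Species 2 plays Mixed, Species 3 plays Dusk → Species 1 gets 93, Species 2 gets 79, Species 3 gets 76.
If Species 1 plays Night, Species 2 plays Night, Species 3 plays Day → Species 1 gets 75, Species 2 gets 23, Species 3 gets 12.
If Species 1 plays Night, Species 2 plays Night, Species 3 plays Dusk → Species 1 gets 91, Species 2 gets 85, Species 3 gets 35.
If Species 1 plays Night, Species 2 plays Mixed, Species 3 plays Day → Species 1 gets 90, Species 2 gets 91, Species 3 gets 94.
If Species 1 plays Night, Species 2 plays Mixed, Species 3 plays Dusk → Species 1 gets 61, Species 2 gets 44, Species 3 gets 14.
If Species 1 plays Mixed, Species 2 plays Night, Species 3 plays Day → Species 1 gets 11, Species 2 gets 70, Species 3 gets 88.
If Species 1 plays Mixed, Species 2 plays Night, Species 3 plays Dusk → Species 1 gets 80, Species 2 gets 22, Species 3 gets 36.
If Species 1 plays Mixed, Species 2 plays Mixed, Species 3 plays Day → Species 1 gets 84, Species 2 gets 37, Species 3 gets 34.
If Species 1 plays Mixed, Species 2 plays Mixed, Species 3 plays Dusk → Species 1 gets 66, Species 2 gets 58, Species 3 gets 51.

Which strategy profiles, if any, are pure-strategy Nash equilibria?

(Dusk, Mixed, Dusk); (Night, Night, Dusk); (Night, Mixed, Day)

Species 1 against (Night, Day): payoffs 37, 75, 11 → best response Night.
Species 1 against (Night, Dusk): payoffs 84, 91, 80 → best response Night.
Species 1 against (Mixed, Day): payoffs 51, 90, 84 → best response Night.
Species 1 against (Mixed, Dusk): payoffs 93, 61, 66 → best response Dusk.
Species 2 against (Dusk, Day): payoffs 94, 57 → best response Night.
Species 2 against (Dusk, Dusk): payoffs 64, 79 → best response Mixed.
Species 2 against (Night, Day): payoffs 23, 91 → best response Mixed.
Species 2 against (Night, Dusk): payoffs 85, 44 → best response Night.
Species 2 against (Mixed, Day): payoffs 70, 37 → best response Night.
Species 2 against (Mixed, Dusk): payoffs 22, 58 → best response Mixed.
Species 3 against (Dusk, Night): payoffs 37, 47 → best response Dusk.
Species 3 against (Dusk, Mixed): payoffs 29, 76 → best response Dusk.
Species 3 against (Night, Night): payoffs 12, 35 → best response Dusk.
Species 3 against (Night, Mixed): payoffs 94, 14 → best response Day.
Species 3 against (Mixed, Night): payoffs 88, 36 → best response Day.
Species 3 against (Mixed, Mixed): payoffs 34, 51 → best response Dusk.
Mutual best responses: (Dusk, Mixed, Dusk); (Night, Night, Dusk); (Night, Mixed, Day).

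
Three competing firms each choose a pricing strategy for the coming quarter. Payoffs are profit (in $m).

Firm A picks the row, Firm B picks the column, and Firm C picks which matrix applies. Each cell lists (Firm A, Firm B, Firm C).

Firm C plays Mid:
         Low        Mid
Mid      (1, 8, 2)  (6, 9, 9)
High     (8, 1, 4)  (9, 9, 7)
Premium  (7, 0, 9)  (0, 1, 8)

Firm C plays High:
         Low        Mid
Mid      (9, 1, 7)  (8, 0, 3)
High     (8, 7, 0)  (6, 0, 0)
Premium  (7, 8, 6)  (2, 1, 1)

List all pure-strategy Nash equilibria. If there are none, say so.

Pure-strategy Nash equilibria: (Mid, Low, High); (High, Mid, Mid)

Firm A against (Low, Mid): payoffs 1, 8, 7 → best response High.
Firm A against (Low, High): payoffs 9, 8, 7 → best response Mid.
Firm A against (Mid, Mid): payoffs 6, 9, 0 → best response High.
Firm A against (Mid, High): payoffs 8, 6, 2 → best response Mid.
Firm B against (Mid, Mid): payoffs 8, 9 → best response Mid.
Firm B against (Mid, High): payoffs 1, 0 → best response Low.
Firm B against (High, Mid): payoffs 1, 9 → best response Mid.
Firm B against (High, High): payoffs 7, 0 → best response Low.
Firm B against (Premium, Mid): payoffs 0, 1 → best response Mid.
Firm B against (Premium, High): payoffs 8, 1 → best response Low.
Firm C against (Mid, Low): payoffs 2, 7 → best response High.
Firm C against (Mid, Mid): payoffs 9, 3 → best response Mid.
Firm C against (High, Low): payoffs 4, 0 → best response Mid.
Firm C against (High, Mid): payoffs 7, 0 → best response Mid.
Firm C against (Premium, Low): payoffs 9, 6 → best response Mid.
Firm C against (Premium, Mid): payoffs 8, 1 → best response Mid.
Mutual best responses: (Mid, Low, High); (High, Mid, Mid).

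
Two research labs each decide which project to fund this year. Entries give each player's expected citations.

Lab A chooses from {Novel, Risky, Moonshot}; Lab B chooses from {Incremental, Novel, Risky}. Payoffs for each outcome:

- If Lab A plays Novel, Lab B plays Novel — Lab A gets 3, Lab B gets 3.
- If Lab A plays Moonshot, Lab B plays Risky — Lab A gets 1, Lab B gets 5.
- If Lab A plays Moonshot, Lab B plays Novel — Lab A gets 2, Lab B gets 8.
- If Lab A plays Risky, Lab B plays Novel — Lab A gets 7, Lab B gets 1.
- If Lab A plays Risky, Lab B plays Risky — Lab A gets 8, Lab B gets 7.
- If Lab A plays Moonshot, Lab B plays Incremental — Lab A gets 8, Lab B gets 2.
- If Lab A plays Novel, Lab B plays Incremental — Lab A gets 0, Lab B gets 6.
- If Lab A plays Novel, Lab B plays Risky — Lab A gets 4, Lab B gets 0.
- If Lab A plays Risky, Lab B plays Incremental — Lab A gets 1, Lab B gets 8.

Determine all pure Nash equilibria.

none

Lab A against Incremental: payoffs 0, 1, 8 → best response Moonshot.
Lab A against Novel: payoffs 3, 7, 2 → best response Risky.
Lab A against Risky: payoffs 4, 8, 1 → best response Risky.
Lab B against Novel: payoffs 6, 3, 0 → best response Incremental.
Lab B against Risky: payoffs 8, 1, 7 → best response Incremental.
Lab B against Moonshot: payoffs 2, 8, 5 → best response Novel.
No profile is a mutual best response for all players.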